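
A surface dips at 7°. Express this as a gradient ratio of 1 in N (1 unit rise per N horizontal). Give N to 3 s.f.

1 in 8.14

1 : N means tan θ = 1/N, so N = 1/tan 7° = 1/0.1228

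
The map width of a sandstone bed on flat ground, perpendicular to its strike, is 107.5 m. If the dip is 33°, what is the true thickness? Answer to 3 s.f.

True thickness t = w · sin(dip) = 107.5 × sin 33°
t = 107.5 × 0.5446 = 58.549 m

58.5 m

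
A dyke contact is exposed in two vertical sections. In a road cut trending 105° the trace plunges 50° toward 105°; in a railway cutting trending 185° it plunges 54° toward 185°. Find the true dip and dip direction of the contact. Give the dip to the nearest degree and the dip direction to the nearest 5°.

The two traces are lines in the plane: v₁ = (sin 105°·cos 50°, cos 105°·cos 50°, −sin 50°), v₂ = (sin 185°·cos 54°, cos 185°·cos 54°, −sin 54°).
n = v₁ × v₂ = (0.314, -0.542, 0.372) (taken with n_z > 0).
tan δ = √(n_x²+n_y²)/n_z = 0.626/0.372, so δ = 59.3°.
The horizontal component of n points toward azimuth atan2(n_x, n_y) = 150°, the dip direction.

true dip 59°, dip direction 150°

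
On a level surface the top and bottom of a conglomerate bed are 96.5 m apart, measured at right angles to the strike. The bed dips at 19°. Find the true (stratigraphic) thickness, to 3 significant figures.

True thickness t = w · sin(dip) = 96.5 × sin 19°
t = 96.5 × 0.3256 = 31.417 m

31.4 m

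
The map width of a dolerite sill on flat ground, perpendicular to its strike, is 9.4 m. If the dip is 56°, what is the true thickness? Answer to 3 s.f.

7.79 m

True thickness t = w · sin(dip) = 9.4 × sin 56°
t = 9.4 × 0.8290 = 7.793 m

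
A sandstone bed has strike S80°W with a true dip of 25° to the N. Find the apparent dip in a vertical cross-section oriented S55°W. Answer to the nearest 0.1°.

11.1°

The section lies 25° from the strike.
tan(apparent dip) = tan 25° · sin 25° = 0.1971
α = arctan(0.1971) = 11.15°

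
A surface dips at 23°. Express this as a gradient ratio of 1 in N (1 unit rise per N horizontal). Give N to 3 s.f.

1 in 2.36

1 : N means tan θ = 1/N, so N = 1/tan 23° = 1/0.4245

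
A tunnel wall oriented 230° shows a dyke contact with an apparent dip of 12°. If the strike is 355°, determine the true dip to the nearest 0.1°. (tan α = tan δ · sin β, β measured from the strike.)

14.5°

The section is 55° from the strike.
tan(true dip) = tan 12° / sin 55° = 0.2595
true dip = arctan 0.2595 = 14.55°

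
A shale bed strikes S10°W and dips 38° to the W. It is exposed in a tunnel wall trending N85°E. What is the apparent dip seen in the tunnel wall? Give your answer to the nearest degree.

Angle between strike (S10°W) and section (N85°E): β = 75°.
tan(apparent dip) = tan 38° · sin 75° = 0.7547
α = arctan(0.7547) = 37.04°

37°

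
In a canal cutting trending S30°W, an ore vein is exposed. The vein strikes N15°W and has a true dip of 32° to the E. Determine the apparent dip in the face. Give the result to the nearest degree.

The strike is N15°W and the section trends S30°W; the acute angle between them is β = 45°.
tan α = tan 32° × sin 45° = 0.6249 × 0.7071 = 0.4418
apparent dip = arctan 0.4418 = 23.84°

24°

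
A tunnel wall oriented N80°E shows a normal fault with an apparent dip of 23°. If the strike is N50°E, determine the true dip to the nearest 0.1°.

The section is 30° from the strike.
tan(true dip) = tan 23° / sin 30° = 0.8489
true dip = arctan 0.8489 = 40.33°

40.3°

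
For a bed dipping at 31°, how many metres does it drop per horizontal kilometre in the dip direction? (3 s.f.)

drop per km = 1000 × tan 31° = 1000 × 0.6009

601 m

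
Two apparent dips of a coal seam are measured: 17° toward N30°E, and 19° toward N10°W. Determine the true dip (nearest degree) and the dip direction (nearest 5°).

The two traces are lines in the plane: v₁ = (sin 30°·cos 17°, cos 30°·cos 17°, −sin 17°), v₂ = (sin 350°·cos 19°, cos 350°·cos 19°, −sin 19°).
Cross product v₁ × v₂ gives the pole to the plane: n ∝ (0.003, 0.204, 0.581).
True dip = arccos(n_z / |n|) = arccos(0.9437) = 19.3°.
Dip direction = azimuth of (n_x, n_y) = atan2(0.003, 0.204) = 1°.

true dip 19°, dip direction 000°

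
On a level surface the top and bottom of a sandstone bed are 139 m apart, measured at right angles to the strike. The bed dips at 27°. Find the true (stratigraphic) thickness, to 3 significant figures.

63.1 m

True thickness t = w · sin(dip) = 139 × sin 27°
t = 139 × 0.4540 = 63.105 m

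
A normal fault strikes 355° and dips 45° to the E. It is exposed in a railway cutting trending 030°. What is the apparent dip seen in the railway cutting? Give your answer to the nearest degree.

The section lies 35° from the strike.
tan α = tan 45° × sin 35° = 1.0000 × 0.5736 = 0.5736
apparent dip = arctan 0.5736 = 29.84°

30°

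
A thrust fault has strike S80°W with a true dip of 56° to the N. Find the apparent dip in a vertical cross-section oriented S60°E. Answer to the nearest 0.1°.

The strike is S80°W and the section trends S60°E; the acute angle between them is β = 40°.
tan(apparent dip) = tan 56° · sin 40° = 0.9530
α = arctan(0.9530) = 43.62°

43.6°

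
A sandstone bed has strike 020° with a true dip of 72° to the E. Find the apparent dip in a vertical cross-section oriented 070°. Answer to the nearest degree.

67°

The section lies 50° from the strike.
tan α = tan 72° × sin 50° = 3.0777 × 0.7660 = 2.3576
α = arctan(2.3576) = 67.02°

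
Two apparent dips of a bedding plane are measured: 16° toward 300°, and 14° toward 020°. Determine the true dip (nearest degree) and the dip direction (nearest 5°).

Represent each trace as a vector plunging at its apparent dip toward its trend (east-north-up frame): v₁ = (-0.832, 0.481, -0.276), v₂ = (0.332, 0.912, -0.242).
Cross product v₁ × v₂ gives the pole to the plane: n ∝ (-0.135, 0.293, 0.919).
tan δ = √(n_x²+n_y²)/n_z = 0.323/0.919, so δ = 19.3°.
Dip direction = azimuth of (n_x, n_y) = atan2(-0.135, 0.293) = 335°.

true dip 19°, dip direction 335°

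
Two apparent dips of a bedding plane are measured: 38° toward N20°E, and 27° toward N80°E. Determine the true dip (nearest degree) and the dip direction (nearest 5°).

true dip 38°, dip direction 030°

Represent each trace as a vector plunging at its apparent dip toward its trend (east-north-up frame): v₁ = (0.270, 0.740, -0.616), v₂ = (0.877, 0.155, -0.454).
The plane normal is n = v₁ × v₂ ∝ (0.241, 0.418, 0.608).
Dip δ = arctan(|n_h|/n_z) = arctan(0.482/0.608) = 38.4°.
Dip direction = atan2(0.241, 0.418) = 30° (azimuth of n's horizontal projection).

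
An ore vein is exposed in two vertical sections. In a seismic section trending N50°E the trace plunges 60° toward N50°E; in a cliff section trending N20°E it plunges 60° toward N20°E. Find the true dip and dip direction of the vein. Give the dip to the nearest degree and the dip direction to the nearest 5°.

true dip 61°, dip direction 035°

Represent each trace as a vector plunging at its apparent dip toward its trend (east-north-up frame): v₁ = (0.383, 0.321, -0.866), v₂ = (0.171, 0.470, -0.866).
The plane normal is n = v₁ × v₂ ∝ (0.129, 0.184, 0.125).
tan δ = √(n_x²+n_y²)/n_z = 0.224/0.125, so δ = 60.9°.
Dip direction = atan2(0.129, 0.184) = 35° (azimuth of n's horizontal projection).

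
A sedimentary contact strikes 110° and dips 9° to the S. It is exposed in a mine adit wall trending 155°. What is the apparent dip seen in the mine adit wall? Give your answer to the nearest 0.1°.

Angle between strike (110°) and section (155°): β = 45°.
tan(apparent dip) = tan 9° · sin 45° = 0.1120
apparent dip = arctan 0.1120 = 6.39°

6.4°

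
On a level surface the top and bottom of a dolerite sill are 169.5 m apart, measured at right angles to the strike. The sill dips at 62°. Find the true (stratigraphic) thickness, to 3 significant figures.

True thickness t = w · sin(dip) = 169.5 × sin 62°
t = 169.5 × 0.8829 = 149.660 m

150 m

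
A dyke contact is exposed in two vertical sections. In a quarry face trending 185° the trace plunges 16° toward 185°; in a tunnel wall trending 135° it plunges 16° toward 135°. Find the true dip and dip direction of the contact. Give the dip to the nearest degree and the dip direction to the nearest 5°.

true dip 18°, dip direction 160°

The two traces are lines in the plane: v₁ = (sin 185°·cos 16°, cos 185°·cos 16°, −sin 16°), v₂ = (sin 135°·cos 16°, cos 135°·cos 16°, −sin 16°).
Cross product v₁ × v₂ gives the pole to the plane: n ∝ (0.077, -0.210, 0.708).
tan δ = √(n_x²+n_y²)/n_z = 0.224/0.708, so δ = 17.6°.
Dip direction = atan2(0.077, -0.210) = 160° (azimuth of n's horizontal projection).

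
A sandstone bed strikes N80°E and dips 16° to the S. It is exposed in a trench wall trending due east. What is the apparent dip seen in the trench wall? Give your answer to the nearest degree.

3°

The section lies 10° from the strike.
tan α = tan 16° × sin 10° = 0.2867 × 0.1736 = 0.0498
apparent dip = arctan 0.0498 = 2.85°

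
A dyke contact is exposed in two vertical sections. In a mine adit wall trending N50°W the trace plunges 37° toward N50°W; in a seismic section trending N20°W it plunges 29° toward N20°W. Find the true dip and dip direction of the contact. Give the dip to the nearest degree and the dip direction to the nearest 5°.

Each apparent-dip line lies in the plane. As unit vectors (x east, y north, z up), v₁ plunges 37°→N50°W and v₂ plunges 29°→N20°W.
The plane normal is n = v₁ × v₂ ∝ (-0.246, 0.117, 0.349).
Dip δ = arctan(|n_h|/n_z) = arctan(0.272/0.349) = 37.9°.
The horizontal component of n points toward azimuth atan2(n_x, n_y) = 295°, the dip direction.

true dip 38°, dip direction 295°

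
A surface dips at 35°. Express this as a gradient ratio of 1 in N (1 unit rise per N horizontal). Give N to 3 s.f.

1 : N means tan θ = 1/N, so N = 1/tan 35° = 1/0.7002

1 in 1.43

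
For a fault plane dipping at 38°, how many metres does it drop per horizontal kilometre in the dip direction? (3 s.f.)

drop per km = 1000 × tan 38° = 1000 × 0.7813

781 m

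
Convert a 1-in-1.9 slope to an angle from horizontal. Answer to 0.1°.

27.8°

tan θ = 1/1.9 = 0.5263
θ = arctan(0.5263) = 27.76°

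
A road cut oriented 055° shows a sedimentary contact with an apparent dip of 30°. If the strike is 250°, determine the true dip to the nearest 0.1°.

65.9°

β = acute angle between strike 250° and section 055° = 15°.
tan(true dip) = tan 30° / sin 15° = 2.2307
δ = arctan(2.2307) = 65.85°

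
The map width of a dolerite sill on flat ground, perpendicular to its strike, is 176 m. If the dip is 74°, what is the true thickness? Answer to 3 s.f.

169 m

True thickness t = w · sin(dip) = 176 × sin 74°
t = 176 × 0.9613 = 169.182 m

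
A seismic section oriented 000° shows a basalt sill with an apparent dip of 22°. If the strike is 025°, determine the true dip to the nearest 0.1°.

43.7°

The section is 25° from the strike.
tan δ = tan α / sin β = tan 22° / sin 25° = 0.4040 / 0.4226 = 0.9560
δ = arctan(0.9560) = 43.71°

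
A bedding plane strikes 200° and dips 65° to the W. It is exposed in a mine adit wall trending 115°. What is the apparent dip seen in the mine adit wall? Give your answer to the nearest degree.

65°

The section lies 85° from the strike.
tan(apparent dip) = tan 65° · sin 85° = 2.1363
apparent dip = arctan 2.1363 = 64.92°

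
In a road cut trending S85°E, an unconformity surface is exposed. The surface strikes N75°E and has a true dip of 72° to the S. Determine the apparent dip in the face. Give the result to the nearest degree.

46°

The strike is N75°E and the section trends S85°E; the acute angle between them is β = 20°.
tan(apparent dip) = tan 72° · sin 20° = 1.0526
α = arctan(1.0526) = 46.47°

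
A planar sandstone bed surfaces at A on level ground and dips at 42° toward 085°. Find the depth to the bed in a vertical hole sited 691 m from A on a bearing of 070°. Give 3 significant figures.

The hole lies 15° from the dip direction, so the down-dip offset is 691 × cos 15° = 667.45 m.
Depth = down-dip offset × tan(dip) = 667.45 × tan 42° = 667.45 × 0.9004
Depth = 600.98 m

601 m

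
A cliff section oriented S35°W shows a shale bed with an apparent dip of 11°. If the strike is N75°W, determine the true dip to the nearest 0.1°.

β = acute angle between strike N75°W and section S35°W = 70°.
tan δ = tan α / sin β = tan 11° / sin 70° = 0.1944 / 0.9397 = 0.2069
true dip = arctan 0.2069 = 11.69°

11.7°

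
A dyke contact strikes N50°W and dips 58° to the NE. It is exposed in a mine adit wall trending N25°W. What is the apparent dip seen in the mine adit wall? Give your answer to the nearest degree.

The strike is N50°W and the section trends N25°W; the acute angle between them is β = 25°.
tan(apparent dip) = tan 58° · sin 25° = 0.6763
apparent dip = arctan 0.6763 = 34.07°

34°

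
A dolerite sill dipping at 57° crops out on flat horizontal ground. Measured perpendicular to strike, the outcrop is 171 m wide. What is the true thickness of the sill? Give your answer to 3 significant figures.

True thickness t = w · sin(dip) = 171 × sin 57°
t = 171 × 0.8387 = 143.413 m

143 m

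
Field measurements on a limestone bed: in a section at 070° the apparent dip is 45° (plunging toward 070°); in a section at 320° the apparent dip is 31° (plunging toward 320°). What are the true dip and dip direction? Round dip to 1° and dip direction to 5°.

The two traces are lines in the plane: v₁ = (sin 70°·cos 45°, cos 70°·cos 45°, −sin 45°), v₂ = (sin 320°·cos 31°, cos 320°·cos 31°, −sin 31°).
n = v₁ × v₂ = (0.340, 0.732, 0.570) (taken with n_z > 0).
True dip = arccos(n_z / |n|) = arccos(0.5767) = 54.8°.
Dip direction = azimuth of (n_x, n_y) = atan2(0.340, 0.732) = 25°.

true dip 55°, dip direction 025°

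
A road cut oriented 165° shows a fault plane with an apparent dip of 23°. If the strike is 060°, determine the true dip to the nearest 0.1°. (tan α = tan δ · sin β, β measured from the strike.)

The section is 75° from the strike.
tan(true dip) = tan 23° / sin 75° = 0.4394
true dip = arctan 0.4394 = 23.72°

23.7°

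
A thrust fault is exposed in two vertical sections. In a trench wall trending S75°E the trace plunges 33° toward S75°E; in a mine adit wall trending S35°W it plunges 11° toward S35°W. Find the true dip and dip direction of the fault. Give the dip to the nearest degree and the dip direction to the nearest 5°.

The two traces are lines in the plane: v₁ = (sin 105°·cos 33°, cos 105°·cos 33°, −sin 33°), v₂ = (sin 215°·cos 11°, cos 215°·cos 11°, −sin 11°).
The plane normal is n = v₁ × v₂ ∝ (0.397, -0.461, 0.774).
tan δ = √(n_x²+n_y²)/n_z = 0.608/0.774, so δ = 38.2°.
The horizontal component of n points toward azimuth atan2(n_x, n_y) = 139°, the dip direction.

true dip 38°, dip direction 140°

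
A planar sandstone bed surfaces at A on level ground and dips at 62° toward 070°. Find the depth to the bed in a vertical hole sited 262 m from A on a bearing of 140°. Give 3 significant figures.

169 m

The hole lies 70° from the dip direction, so the down-dip offset is 262 × cos 70° = 89.61 m.
Depth = down-dip offset × tan(dip) = 89.61 × tan 62° = 89.61 × 1.8807
Depth = 168.53 m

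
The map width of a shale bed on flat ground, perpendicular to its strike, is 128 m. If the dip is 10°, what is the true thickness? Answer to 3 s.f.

True thickness t = w · sin(dip) = 128 × sin 10°
t = 128 × 0.1736 = 22.227 m

22.2 m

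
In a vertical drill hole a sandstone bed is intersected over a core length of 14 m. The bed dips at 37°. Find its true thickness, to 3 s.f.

True thickness t = h · cos(dip) = 14 × cos 37°
t = 14 × 0.7986 = 11.181 m

11.2 m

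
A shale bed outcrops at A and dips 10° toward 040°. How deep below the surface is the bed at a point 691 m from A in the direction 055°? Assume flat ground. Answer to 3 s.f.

The hole lies 15° from the dip direction, so the down-dip offset is 691 × cos 15° = 667.45 m.
Depth = down-dip offset × tan(dip) = 667.45 × tan 10° = 667.45 × 0.1763
Depth = 117.69 m

118 m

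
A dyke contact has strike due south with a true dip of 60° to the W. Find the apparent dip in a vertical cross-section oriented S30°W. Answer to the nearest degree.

Angle between strike (due south) and section (S30°W): β = 30°.
tan(apparent dip) = tan 60° · sin 30° = 0.8660
apparent dip = arctan 0.8660 = 40.89°

41°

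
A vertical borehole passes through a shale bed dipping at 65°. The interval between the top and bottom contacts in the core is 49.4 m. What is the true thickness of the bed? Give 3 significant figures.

True thickness t = h · cos(dip) = 49.4 × cos 65°
t = 49.4 × 0.4226 = 20.877 m

20.9 m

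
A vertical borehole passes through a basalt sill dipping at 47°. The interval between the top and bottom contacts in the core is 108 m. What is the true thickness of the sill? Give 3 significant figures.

True thickness t = h · cos(dip) = 108 × cos 47°
t = 108 × 0.6820 = 73.656 m

73.7 m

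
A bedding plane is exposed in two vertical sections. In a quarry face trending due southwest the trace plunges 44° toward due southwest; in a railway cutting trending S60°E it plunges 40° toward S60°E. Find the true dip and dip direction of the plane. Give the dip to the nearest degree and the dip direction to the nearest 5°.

true dip 56°, dip direction 175°

The two traces are lines in the plane: v₁ = (sin 225°·cos 44°, cos 225°·cos 44°, −sin 44°), v₂ = (sin 120°·cos 40°, cos 120°·cos 40°, −sin 40°).
The plane normal is n = v₁ × v₂ ∝ (0.061, -0.788, 0.532).
Dip δ = arctan(|n_h|/n_z) = arctan(0.790/0.532) = 56.0°.
The horizontal component of n points toward azimuth atan2(n_x, n_y) = 176°, the dip direction.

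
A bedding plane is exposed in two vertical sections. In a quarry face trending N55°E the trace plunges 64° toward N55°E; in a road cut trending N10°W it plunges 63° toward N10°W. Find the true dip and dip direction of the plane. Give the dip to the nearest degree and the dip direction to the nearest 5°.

The two traces are lines in the plane: v₁ = (sin 55°·cos 64°, cos 55°·cos 64°, −sin 64°), v₂ = (sin 350°·cos 63°, cos 350°·cos 63°, −sin 63°).
Cross product v₁ × v₂ gives the pole to the plane: n ∝ (0.178, 0.391, 0.180).
tan δ = √(n_x²+n_y²)/n_z = 0.429/0.180, so δ = 67.2°.
The horizontal component of n points toward azimuth atan2(n_x, n_y) = 24°, the dip direction.

true dip 67°, dip direction 025°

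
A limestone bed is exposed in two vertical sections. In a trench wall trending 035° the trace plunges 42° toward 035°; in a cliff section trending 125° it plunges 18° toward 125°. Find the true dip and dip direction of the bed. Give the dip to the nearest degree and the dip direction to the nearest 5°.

true dip 44°, dip direction 055°

Each apparent-dip line lies in the plane. As unit vectors (x east, y north, z up), v₁ plunges 42°→035° and v₂ plunges 18°→125°.
Cross product v₁ × v₂ gives the pole to the plane: n ∝ (0.553, 0.390, 0.707).
Dip δ = arctan(|n_h|/n_z) = arctan(0.677/0.707) = 43.7°.
Dip direction = azimuth of (n_x, n_y) = atan2(0.553, 0.390) = 55°.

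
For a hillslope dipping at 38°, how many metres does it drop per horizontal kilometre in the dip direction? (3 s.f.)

drop per km = 1000 × tan 38° = 1000 × 0.7813

781 m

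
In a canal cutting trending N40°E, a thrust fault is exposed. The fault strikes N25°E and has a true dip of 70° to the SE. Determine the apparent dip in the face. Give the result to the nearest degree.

35°

The strike is N25°E and the section trends N40°E; the acute angle between them is β = 15°.
tan(apparent dip) = tan 70° · sin 15° = 0.7111
apparent dip = arctan 0.7111 = 35.42°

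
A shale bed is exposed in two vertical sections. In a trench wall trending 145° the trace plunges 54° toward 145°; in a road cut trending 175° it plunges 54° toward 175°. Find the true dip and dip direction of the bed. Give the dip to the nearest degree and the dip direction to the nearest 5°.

true dip 55°, dip direction 160°

Represent each trace as a vector plunging at its apparent dip toward its trend (east-north-up frame): v₁ = (0.337, -0.481, -0.809), v₂ = (0.051, -0.586, -0.809).
The plane normal is n = v₁ × v₂ ∝ (0.084, -0.231, 0.173).
Dip δ = arctan(|n_h|/n_z) = arctan(0.246/0.173) = 54.9°.
The horizontal component of n points toward azimuth atan2(n_x, n_y) = 160°, the dip direction.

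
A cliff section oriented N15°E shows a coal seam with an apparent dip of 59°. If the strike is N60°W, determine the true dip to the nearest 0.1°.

The section is 75° from the strike.
tan δ = tan α / sin β = tan 59° / sin 75° = 1.6643 / 0.9659 = 1.7230
δ = arctan(1.7230) = 59.87°

59.9°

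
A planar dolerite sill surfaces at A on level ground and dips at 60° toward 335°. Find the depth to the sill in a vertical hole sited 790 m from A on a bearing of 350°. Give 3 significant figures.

The hole lies 15° from the dip direction, so the down-dip offset is 790 × cos 15° = 763.08 m.
Depth = down-dip offset × tan(dip) = 763.08 × tan 60° = 763.08 × 1.7321
Depth = 1321.70 m

1320 m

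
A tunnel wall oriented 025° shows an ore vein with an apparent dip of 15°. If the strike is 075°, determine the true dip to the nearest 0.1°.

19.3°

β = acute angle between strike 075° and section 025° = 50°.
tan(true dip) = tan 15° / sin 50° = 0.3498
δ = arctan(0.3498) = 19.28°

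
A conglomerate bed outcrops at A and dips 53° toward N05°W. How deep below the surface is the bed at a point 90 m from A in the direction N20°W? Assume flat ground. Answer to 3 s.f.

The hole lies 15° from the dip direction, so the down-dip offset is 90 × cos 15° = 86.93 m.
Depth = down-dip offset × tan(dip) = 86.93 × tan 53° = 86.93 × 1.3270
Depth = 115.36 m

115 m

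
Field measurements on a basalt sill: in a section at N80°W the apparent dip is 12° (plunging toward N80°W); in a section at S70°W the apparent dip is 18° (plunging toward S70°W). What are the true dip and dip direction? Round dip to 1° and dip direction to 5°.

Each apparent-dip line lies in the plane. As unit vectors (x east, y north, z up), v₁ plunges 12°→N80°W and v₂ plunges 18°→S70°W.
Cross product v₁ × v₂ gives the pole to the plane: n ∝ (-0.120, -0.112, 0.465).
True dip = arccos(n_z / |n|) = arccos(0.9430) = 19.4°.
The horizontal component of n points toward azimuth atan2(n_x, n_y) = 227°, the dip direction.

true dip 19°, dip direction 225°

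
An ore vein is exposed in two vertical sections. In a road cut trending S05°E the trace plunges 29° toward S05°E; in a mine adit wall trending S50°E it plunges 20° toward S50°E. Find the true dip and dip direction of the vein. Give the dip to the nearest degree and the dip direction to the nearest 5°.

Represent each trace as a vector plunging at its apparent dip toward its trend (east-north-up frame): v₁ = (0.076, -0.871, -0.485), v₂ = (0.720, -0.604, -0.342).
Cross product v₁ × v₂ gives the pole to the plane: n ∝ (0.005, -0.323, 0.581).
Dip δ = arctan(|n_h|/n_z) = arctan(0.323/0.581) = 29.1°.
Dip direction = atan2(0.005, -0.323) = 179° (azimuth of n's horizontal projection).

true dip 29°, dip direction 180°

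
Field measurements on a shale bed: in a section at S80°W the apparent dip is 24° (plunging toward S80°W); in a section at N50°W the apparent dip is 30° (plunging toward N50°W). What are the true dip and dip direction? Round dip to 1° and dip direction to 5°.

true dip 30°, dip direction 300°

Each apparent-dip line lies in the plane. As unit vectors (x east, y north, z up), v₁ plunges 24°→S80°W and v₂ plunges 30°→N50°W.
Cross product v₁ × v₂ gives the pole to the plane: n ∝ (-0.306, 0.180, 0.606).
True dip = arccos(n_z / |n|) = arccos(0.8630) = 30.3°.
Dip direction = atan2(-0.306, 0.180) = 300° (azimuth of n's horizontal projection).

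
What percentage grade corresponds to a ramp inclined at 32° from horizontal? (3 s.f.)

62.5%

grade % = 100 × tan 32° = 100 × 0.6249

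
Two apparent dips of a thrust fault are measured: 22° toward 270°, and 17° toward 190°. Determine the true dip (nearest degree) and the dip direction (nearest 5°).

Each apparent-dip line lies in the plane. As unit vectors (x east, y north, z up), v₁ plunges 22°→270° and v₂ plunges 17°→190°.
The plane normal is n = v₁ × v₂ ∝ (-0.353, -0.209, 0.873).
tan δ = √(n_x²+n_y²)/n_z = 0.410/0.873, so δ = 25.2°.
The horizontal component of n points toward azimuth atan2(n_x, n_y) = 239°, the dip direction.

true dip 25°, dip direction 240°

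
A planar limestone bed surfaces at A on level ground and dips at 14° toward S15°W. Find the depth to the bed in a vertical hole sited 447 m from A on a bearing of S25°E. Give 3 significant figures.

85.4 m

The hole lies 40° from the dip direction, so the down-dip offset is 447 × cos 40° = 342.42 m.
Depth = down-dip offset × tan(dip) = 342.42 × tan 14° = 342.42 × 0.2493
Depth = 85.38 m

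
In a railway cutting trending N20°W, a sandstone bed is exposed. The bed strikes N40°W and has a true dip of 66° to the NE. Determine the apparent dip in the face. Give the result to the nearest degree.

38°

The strike is N40°W and the section trends N20°W; the acute angle between them is β = 20°.
tan(apparent dip) = tan 66° · sin 20° = 0.7682
α = arctan(0.7682) = 37.53°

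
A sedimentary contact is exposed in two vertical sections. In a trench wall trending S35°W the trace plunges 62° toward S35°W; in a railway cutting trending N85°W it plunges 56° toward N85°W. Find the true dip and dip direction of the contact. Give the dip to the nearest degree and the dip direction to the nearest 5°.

true dip 63°, dip direction 235°

The two traces are lines in the plane: v₁ = (sin 215°·cos 62°, cos 215°·cos 62°, −sin 62°), v₂ = (sin 275°·cos 56°, cos 275°·cos 56°, −sin 56°).
n = v₁ × v₂ = (-0.362, -0.269, 0.227) (taken with n_z > 0).
True dip = arccos(n_z / |n|) = arccos(0.4504) = 63.2°.
Dip direction = atan2(-0.362, -0.269) = 233° (azimuth of n's horizontal projection).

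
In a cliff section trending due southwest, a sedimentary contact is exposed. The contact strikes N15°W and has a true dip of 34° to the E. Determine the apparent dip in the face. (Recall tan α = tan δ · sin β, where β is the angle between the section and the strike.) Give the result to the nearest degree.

30°

Angle between strike (N15°W) and section (due southwest): β = 60°.
tan α = tan 34° × sin 60° = 0.6745 × 0.8660 = 0.5841
apparent dip = arctan 0.5841 = 30.29°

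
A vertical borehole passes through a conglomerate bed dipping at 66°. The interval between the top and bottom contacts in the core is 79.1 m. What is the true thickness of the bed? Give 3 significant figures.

32.2 m

True thickness t = h · cos(dip) = 79.1 × cos 66°
t = 79.1 × 0.4067 = 32.173 m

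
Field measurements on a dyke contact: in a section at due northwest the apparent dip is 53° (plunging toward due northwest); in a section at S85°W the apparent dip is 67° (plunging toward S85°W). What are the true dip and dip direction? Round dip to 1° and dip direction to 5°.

Represent each trace as a vector plunging at its apparent dip toward its trend (east-north-up frame): v₁ = (-0.426, 0.426, -0.799), v₂ = (-0.389, -0.034, -0.921).
n = v₁ × v₂ = (-0.419, -0.081, 0.180) (taken with n_z > 0).
True dip = arccos(n_z / |n|) = arccos(0.3890) = 67.1°.
The horizontal component of n points toward azimuth atan2(n_x, n_y) = 259°, the dip direction.

true dip 67°, dip direction 260°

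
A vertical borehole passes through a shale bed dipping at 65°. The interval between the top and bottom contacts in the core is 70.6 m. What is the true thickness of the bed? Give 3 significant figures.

True thickness t = h · cos(dip) = 70.6 × cos 65°
t = 70.6 × 0.4226 = 29.837 m

29.8 m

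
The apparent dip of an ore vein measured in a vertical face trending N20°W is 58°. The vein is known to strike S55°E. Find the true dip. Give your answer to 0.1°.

The section is 35° from the strike.
tan(true dip) = tan 58° / sin 35° = 2.7901
δ = arctan(2.7901) = 70.28°

70.3°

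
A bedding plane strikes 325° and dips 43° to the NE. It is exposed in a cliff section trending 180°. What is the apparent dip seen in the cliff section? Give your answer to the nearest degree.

28°

The strike is 325° and the section trends 180°; the acute angle between them is β = 35°.
tan(apparent dip) = tan 43° · sin 35° = 0.5349
α = arctan(0.5349) = 28.14°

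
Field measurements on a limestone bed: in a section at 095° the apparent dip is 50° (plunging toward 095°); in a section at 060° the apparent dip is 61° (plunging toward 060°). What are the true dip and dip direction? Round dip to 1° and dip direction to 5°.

true dip 62°, dip direction 045°

The two traces are lines in the plane: v₁ = (sin 95°·cos 50°, cos 95°·cos 50°, −sin 50°), v₂ = (sin 60°·cos 61°, cos 60°·cos 61°, −sin 61°).
The plane normal is n = v₁ × v₂ ∝ (0.235, 0.238, 0.179).
tan δ = √(n_x²+n_y²)/n_z = 0.335/0.179, so δ = 61.9°.
The horizontal component of n points toward azimuth atan2(n_x, n_y) = 45°, the dip direction.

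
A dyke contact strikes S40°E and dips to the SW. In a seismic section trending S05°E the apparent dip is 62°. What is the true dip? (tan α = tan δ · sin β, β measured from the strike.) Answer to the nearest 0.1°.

73.0°

β = acute angle between strike S40°E and section S05°E = 35°.
tan δ = tan α / sin β = tan 62° / sin 35° = 1.8807 / 0.5736 = 3.2789
δ = arctan(3.2789) = 73.04°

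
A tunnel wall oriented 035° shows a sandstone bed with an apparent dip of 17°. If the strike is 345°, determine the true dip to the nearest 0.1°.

21.8°

The section is 50° from the strike.
tan(true dip) = tan 17° / sin 50° = 0.3991
δ = arctan(0.3991) = 21.76°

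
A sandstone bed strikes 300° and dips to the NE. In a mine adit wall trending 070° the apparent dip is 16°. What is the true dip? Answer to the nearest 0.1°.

20.5°

β = acute angle between strike 300° and section 070° = 50°.
tan(true dip) = tan 16° / sin 50° = 0.3743
δ = arctan(0.3743) = 20.52°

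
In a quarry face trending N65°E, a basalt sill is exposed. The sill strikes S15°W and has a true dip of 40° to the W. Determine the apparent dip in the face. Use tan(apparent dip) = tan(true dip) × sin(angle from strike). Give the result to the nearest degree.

The strike is S15°W and the section trends N65°E; the acute angle between them is β = 50°.
tan α = tan 40° × sin 50° = 0.8391 × 0.7660 = 0.6428
α = arctan(0.6428) = 32.73°

33°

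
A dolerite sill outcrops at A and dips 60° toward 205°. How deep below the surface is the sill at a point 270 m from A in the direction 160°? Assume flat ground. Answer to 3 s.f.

331 m

The hole lies 45° from the dip direction, so the down-dip offset is 270 × cos 45° = 190.92 m.
Depth = down-dip offset × tan(dip) = 190.92 × tan 60° = 190.92 × 1.7321
Depth = 330.68 m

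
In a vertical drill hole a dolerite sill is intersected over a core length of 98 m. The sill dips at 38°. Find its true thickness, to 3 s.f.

True thickness t = h · cos(dip) = 98 × cos 38°
t = 98 × 0.7880 = 77.225 m

77.2 m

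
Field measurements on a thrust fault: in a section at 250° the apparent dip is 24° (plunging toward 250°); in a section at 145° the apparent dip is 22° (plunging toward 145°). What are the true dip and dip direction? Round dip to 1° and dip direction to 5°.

true dip 35°, dip direction 200°

Represent each trace as a vector plunging at its apparent dip toward its trend (east-north-up frame): v₁ = (-0.858, -0.312, -0.407), v₂ = (0.532, -0.760, -0.375).
n = v₁ × v₂ = (-0.192, -0.538, 0.818) (taken with n_z > 0).
Dip δ = arctan(|n_h|/n_z) = arctan(0.571/0.818) = 34.9°.
Dip direction = atan2(-0.192, -0.538) = 200° (azimuth of n's horizontal projection).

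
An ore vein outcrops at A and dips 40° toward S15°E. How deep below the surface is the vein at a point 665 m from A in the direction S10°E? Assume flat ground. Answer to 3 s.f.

The hole lies 5° from the dip direction, so the down-dip offset is 665 × cos 5° = 662.47 m.
Depth = down-dip offset × tan(dip) = 662.47 × tan 40° = 662.47 × 0.8391
Depth = 555.88 m

556 m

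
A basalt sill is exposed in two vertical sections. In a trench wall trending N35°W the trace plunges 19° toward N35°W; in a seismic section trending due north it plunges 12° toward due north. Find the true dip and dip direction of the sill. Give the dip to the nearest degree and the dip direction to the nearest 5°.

The two traces are lines in the plane: v₁ = (sin 325°·cos 19°, cos 325°·cos 19°, −sin 19°), v₂ = (sin 0°·cos 12°, cos 0°·cos 12°, −sin 12°).
Cross product v₁ × v₂ gives the pole to the plane: n ∝ (-0.157, 0.113, 0.530).
tan δ = √(n_x²+n_y²)/n_z = 0.194/0.530, so δ = 20.1°.
Dip direction = azimuth of (n_x, n_y) = atan2(-0.157, 0.113) = 306°.

true dip 20°, dip direction 305°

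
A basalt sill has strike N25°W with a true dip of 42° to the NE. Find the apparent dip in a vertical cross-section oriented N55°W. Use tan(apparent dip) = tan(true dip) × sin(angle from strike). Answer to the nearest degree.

24°

The strike is N25°W and the section trends N55°W; the acute angle between them is β = 30°.
tan α = tan 42° × sin 30° = 0.9004 × 0.5000 = 0.4502
apparent dip = arctan 0.4502 = 24.24°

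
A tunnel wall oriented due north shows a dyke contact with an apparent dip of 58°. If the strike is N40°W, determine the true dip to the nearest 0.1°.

β = acute angle between strike N40°W and section due north = 40°.
tan δ = tan α / sin β = tan 58° / sin 40° = 1.6003 / 0.6428 = 2.4897
true dip = arctan 2.4897 = 68.12°

68.1°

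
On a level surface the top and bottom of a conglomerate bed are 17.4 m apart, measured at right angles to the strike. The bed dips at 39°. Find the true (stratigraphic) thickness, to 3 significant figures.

11.0 m

True thickness t = w · sin(dip) = 17.4 × sin 39°
t = 17.4 × 0.6293 = 10.950 m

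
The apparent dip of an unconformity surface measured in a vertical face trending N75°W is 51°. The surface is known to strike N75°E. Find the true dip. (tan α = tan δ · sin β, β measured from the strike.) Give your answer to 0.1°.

β = acute angle between strike N75°E and section N75°W = 30°.
tan(true dip) = tan 51° / sin 30° = 2.4698
true dip = arctan 2.4698 = 67.96°

68.0°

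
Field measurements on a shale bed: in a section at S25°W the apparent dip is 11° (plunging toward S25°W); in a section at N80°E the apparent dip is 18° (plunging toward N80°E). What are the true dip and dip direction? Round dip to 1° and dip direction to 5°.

Represent each trace as a vector plunging at its apparent dip toward its trend (east-north-up frame): v₁ = (-0.415, -0.890, -0.191), v₂ = (0.937, 0.165, -0.309).
Cross product v₁ × v₂ gives the pole to the plane: n ∝ (0.306, -0.307, 0.765).
Dip δ = arctan(|n_h|/n_z) = arctan(0.434/0.765) = 29.6°.
The horizontal component of n points toward azimuth atan2(n_x, n_y) = 135°, the dip direction.

true dip 30°, dip direction 135°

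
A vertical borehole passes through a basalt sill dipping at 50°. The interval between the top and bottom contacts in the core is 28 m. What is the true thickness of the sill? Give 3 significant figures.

18.0 m

True thickness t = h · cos(dip) = 28 × cos 50°
t = 28 × 0.6428 = 17.998 m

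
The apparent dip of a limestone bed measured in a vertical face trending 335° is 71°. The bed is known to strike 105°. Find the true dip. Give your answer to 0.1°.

75.2°

β = acute angle between strike 105° and section 335° = 50°.
tan(true dip) = tan 71° / sin 50° = 3.7912
δ = arctan(3.7912) = 75.22°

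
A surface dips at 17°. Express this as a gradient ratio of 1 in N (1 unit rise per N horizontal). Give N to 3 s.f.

1 : N means tan θ = 1/N, so N = 1/tan 17° = 1/0.3057

1 in 3.27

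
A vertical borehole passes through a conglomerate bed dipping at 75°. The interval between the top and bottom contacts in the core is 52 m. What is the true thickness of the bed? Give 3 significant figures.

True thickness t = h · cos(dip) = 52 × cos 75°
t = 52 × 0.2588 = 13.459 m

13.5 m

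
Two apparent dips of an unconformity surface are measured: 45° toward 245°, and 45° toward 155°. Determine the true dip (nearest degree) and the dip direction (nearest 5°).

Represent each trace as a vector plunging at its apparent dip toward its trend (east-north-up frame): v₁ = (-0.641, -0.299, -0.707), v₂ = (0.299, -0.641, -0.707).
Cross product v₁ × v₂ gives the pole to the plane: n ∝ (-0.242, -0.664, 0.500).
True dip = arccos(n_z / |n|) = arccos(0.5774) = 54.7°.
The horizontal component of n points toward azimuth atan2(n_x, n_y) = 200°, the dip direction.

true dip 55°, dip direction 200°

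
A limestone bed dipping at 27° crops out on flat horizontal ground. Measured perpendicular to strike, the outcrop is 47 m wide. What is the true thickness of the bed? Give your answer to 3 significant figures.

True thickness t = w · sin(dip) = 47 × sin 27°
t = 47 × 0.4540 = 21.338 m

21.3 m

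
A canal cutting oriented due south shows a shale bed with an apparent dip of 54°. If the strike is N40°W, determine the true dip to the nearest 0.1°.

65.0°

The section is 40° from the strike.
tan(true dip) = tan 54° / sin 40° = 2.1413
δ = arctan(2.1413) = 64.97°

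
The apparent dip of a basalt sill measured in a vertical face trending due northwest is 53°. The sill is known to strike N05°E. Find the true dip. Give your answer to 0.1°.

60.0°

The section is 50° from the strike.
tan(true dip) = tan 53° / sin 50° = 1.7323
δ = arctan(1.7323) = 60.00°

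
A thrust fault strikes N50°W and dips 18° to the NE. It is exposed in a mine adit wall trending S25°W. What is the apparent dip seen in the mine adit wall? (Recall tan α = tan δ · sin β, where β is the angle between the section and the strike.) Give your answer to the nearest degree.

Angle between strike (N50°W) and section (S25°W): β = 75°.
tan(apparent dip) = tan 18° · sin 75° = 0.3138
α = arctan(0.3138) = 17.42°

17°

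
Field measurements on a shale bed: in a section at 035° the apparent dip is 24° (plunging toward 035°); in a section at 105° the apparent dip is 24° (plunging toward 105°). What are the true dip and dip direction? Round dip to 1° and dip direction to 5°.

Each apparent-dip line lies in the plane. As unit vectors (x east, y north, z up), v₁ plunges 24°→035° and v₂ plunges 24°→105°.
The plane normal is n = v₁ × v₂ ∝ (0.401, 0.146, 0.784).
Dip δ = arctan(|n_h|/n_z) = arctan(0.426/0.784) = 28.5°.
Dip direction = azimuth of (n_x, n_y) = atan2(0.401, 0.146) = 70°.

true dip 29°, dip direction 070°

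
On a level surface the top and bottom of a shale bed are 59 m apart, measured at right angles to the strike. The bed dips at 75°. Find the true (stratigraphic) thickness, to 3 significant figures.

True thickness t = w · sin(dip) = 59 × sin 75°
t = 59 × 0.9659 = 56.990 m

57.0 m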